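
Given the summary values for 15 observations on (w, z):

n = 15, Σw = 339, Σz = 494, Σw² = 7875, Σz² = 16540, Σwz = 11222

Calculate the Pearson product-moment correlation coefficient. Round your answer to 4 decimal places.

r = (nΣwz − ΣwΣz) / √[(nΣw² − (Σw)²)(nΣz² − (Σz)²)]
Numerator: 15×11222 − 339×494 = 864
Denominator: √[(118125 − 114921)(248100 − 244036)] = √[3204 × 4064] = 3608.4700
r = 864 / 3608.4700 ≈ 0.2394

0.2394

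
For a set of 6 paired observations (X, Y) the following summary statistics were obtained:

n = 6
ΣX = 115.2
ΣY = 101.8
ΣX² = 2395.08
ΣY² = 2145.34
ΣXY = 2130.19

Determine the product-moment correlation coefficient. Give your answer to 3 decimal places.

0.634

r = (nΣXY − ΣXΣY) / √[(nΣX² − (ΣX)²)(nΣY² − (ΣY)²)]
Numerator: 6×2130.19 − 115.2×101.8 = 1053.78
Denominator: √[(14370.48 − 13271.04)(12872.04 − 10363.24)] = √[1099.44 × 2508.8] = 1660.8055
r = 1053.78 / 1660.8055 ≈ 0.634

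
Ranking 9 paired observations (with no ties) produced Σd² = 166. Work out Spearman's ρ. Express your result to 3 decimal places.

ρ = 1 − 6Σd² / [n(n²−1)] = 1 − 6×166 / (9×80)
  = 1 − 996/720 = 1 − 1.3833 ≈ -0.383

-0.383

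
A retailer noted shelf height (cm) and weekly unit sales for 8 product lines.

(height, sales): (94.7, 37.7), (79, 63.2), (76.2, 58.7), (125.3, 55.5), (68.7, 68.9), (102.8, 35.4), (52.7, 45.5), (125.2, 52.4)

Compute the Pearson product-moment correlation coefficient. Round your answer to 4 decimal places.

n = 8, Σx = 724.6, Σy = 417.3, Σx² = 70455.48, Σy² = 22757.85, Σxy = 37320.96
nΣxy − ΣxΣy = 298567.68 − 302375.58 = -3807.9
nΣx² − (Σx)² = 563643.84 − 525045.16 = 38598.68; nΣy² − (Σy)² = 182062.8 − 174139.29 = 7923.51
r = -3807.9 / √(38598.68 × 7923.51) = -3807.9 / 17488.1968 ≈ -0.2177

-0.2177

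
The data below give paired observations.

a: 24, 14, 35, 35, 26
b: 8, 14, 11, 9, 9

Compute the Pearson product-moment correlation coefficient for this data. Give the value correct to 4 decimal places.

-0.5357

n = 5, Σa = 134, Σb = 51, Σa² = 3898, Σb² = 543, Σab = 1322
nΣab − ΣaΣb = 6610 − 6834 = -224
nΣa² − (Σa)² = 19490 − 17956 = 1534; nΣb² − (Σb)² = 2715 − 2601 = 114
r = -224 / √(1534 × 114) = -224 / 418.1818 ≈ -0.5357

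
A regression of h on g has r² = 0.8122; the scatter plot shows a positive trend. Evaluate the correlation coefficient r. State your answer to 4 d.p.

|r| = √0.8122 = 0.9012
The association is positive, so r = 0.9012.

0.9012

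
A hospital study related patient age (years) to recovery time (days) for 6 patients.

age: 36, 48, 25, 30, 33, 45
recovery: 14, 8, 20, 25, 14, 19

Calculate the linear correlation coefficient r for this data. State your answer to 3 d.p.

n = 6, Σx = 217, Σy = 100, Σx² = 8239, Σy² = 1842, Σxy = 3455
nΣxy − ΣxΣy = 20730 − 21700 = -970
nΣx² − (Σx)² = 49434 − 47089 = 2345; nΣy² − (Σy)² = 11052 − 10000 = 1052
r = -970 / √(2345 × 1052) = -970 / 1570.6495 ≈ -0.618

-0.618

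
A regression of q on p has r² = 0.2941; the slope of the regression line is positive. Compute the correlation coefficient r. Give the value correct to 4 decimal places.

|r| = √0.2941 = 0.5423
The association is positive, so r = 0.5423.

0.5423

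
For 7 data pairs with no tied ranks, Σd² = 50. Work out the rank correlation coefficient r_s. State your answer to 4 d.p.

0.1071

ρ = 1 − 6Σd² / [n(n²−1)] = 1 − 6×50 / (7×48)
  = 1 − 300/336 = 1 − 0.89286 ≈ 0.1071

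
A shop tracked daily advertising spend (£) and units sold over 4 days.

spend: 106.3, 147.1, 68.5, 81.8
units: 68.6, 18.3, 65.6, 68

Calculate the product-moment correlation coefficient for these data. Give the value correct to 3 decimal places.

-0.869

n = 4, Σx = 403.7, Σy = 220.5, Σx² = 44321.59, Σy² = 13968.21, Σxy = 20040.11
nΣxy − ΣxΣy = 80160.44 − 89015.85 = -8855.41
nΣx² − (Σx)² = 177286.36 − 162973.69 = 14312.67; nΣy² − (Σy)² = 55872.84 − 48620.25 = 7252.59
r = -8855.41 / √(14312.67 × 7252.59) = -8855.41 / 10188.4212 ≈ -0.869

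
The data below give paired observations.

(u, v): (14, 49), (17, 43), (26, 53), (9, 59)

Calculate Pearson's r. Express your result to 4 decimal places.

-0.2773

n = 4, Σu = 66, Σv = 204, Σu² = 1242, Σv² = 10540, Σuv = 3326
nΣuv − ΣuΣv = 13304 − 13464 = -160
nΣu² − (Σu)² = 4968 − 4356 = 612; nΣv² − (Σv)² = 42160 − 41616 = 544
r = -160 / √(612 × 544) = -160 / 576.9991 ≈ -0.2773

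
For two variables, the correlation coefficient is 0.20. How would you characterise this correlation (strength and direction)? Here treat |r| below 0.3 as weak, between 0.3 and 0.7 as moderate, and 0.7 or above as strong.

weak positive

r = 0.20 > 0 so the relationship is positive.
|r| = 0.20, which falls in the weak range.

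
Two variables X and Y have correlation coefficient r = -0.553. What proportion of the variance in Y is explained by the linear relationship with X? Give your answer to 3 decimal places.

0.306

r² = (-0.553)² = 0.306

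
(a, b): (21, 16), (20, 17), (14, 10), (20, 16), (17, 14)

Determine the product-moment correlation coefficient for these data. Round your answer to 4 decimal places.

0.9570

n = 5, Σa = 92, Σb = 73, Σa² = 1726, Σb² = 1097, Σab = 1374
nΣab − ΣaΣb = 6870 − 6716 = 154
nΣa² − (Σa)² = 8630 − 8464 = 166; nΣb² − (Σb)² = 5485 − 5329 = 156
r = 154 / √(166 × 156) = 154 / 160.9223 ≈ 0.9570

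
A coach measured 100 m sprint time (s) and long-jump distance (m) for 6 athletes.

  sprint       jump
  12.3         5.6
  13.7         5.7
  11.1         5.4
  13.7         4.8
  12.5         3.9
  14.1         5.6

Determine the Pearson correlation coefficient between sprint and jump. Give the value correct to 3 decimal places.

0.120

n = 6, Σx = 77.4, Σy = 31, Σx² = 1004.94, Σy² = 162.62, Σxy = 400.38
nΣxy − ΣxΣy = 2402.28 − 2399.4 = 2.88
nΣx² − (Σx)² = 6029.64 − 5990.76 = 38.88; nΣy² − (Σy)² = 975.72 − 961 = 14.72
r = 2.88 / √(38.88 × 14.72) = 2.88 / 23.9231 ≈ 0.120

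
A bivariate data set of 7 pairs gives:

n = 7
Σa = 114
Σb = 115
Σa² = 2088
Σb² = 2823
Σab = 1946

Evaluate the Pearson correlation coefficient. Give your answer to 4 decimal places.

r = (nΣab − ΣaΣb) / √[(nΣa² − (Σa)²)(nΣb² − (Σb)²)]
Numerator: 7×1946 − 114×115 = 512
Denominator: √[(14616 − 12996)(19761 − 13225)] = √[1620 × 6536] = 3253.9699
r = 512 / 3253.9699 ≈ 0.1573

0.1573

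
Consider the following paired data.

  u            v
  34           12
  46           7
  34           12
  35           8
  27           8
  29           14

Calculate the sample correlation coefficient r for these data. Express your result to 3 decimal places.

n = 6, Σu = 205, Σv = 61, Σu² = 7223, Σv² = 661, Σuv = 2040
nΣuv − ΣuΣv = 12240 − 12505 = -265
nΣu² − (Σu)² = 43338 − 42025 = 1313; nΣv² − (Σv)² = 3966 − 3721 = 245
r = -265 / √(1313 × 245) = -265 / 567.1728 ≈ -0.467

-0.467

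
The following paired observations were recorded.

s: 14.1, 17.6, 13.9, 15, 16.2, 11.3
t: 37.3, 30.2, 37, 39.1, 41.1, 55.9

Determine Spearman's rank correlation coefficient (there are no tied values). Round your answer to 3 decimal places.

Rank s: 3, 6, 2, 4, 5, 1
Rank t: 3, 1, 2, 4, 5, 6
d = rank(s) − rank(t): 0, 5, 0, 0, 0, -5; Σd² = 50
ρ = 1 − 6Σd² / [n(n²−1)] = 1 − 6×50 / (6×35) = 1 − 300/210 ≈ -0.429

-0.429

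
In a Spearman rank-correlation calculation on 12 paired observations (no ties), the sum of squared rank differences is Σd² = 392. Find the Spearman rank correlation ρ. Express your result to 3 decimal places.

-0.371

ρ = 1 − 6Σd² / [n(n²−1)] = 1 − 6×392 / (12×143)
  = 1 − 2352/1716 = 1 − 1.3706 ≈ -0.371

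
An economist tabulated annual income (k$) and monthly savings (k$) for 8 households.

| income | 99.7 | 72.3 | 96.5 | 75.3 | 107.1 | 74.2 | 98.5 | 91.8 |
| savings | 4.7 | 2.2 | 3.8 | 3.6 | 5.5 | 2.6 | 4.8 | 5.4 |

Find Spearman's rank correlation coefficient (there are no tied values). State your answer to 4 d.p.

0.8333

Rank income: 7, 1, 5, 3, 8, 2, 6, 4
Rank savings: 5, 1, 4, 3, 8, 2, 6, 7
d = rank(income) − rank(savings): 2, 0, 1, 0, 0, 0, 0, -3; Σd² = 14
ρ = 1 − 6Σd² / [n(n²−1)] = 1 − 6×14 / (8×63) = 1 − 84/504 ≈ 0.8333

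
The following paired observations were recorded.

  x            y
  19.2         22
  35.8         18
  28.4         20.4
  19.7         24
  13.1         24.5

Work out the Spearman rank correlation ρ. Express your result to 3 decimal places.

Rank x: 2, 5, 4, 3, 1
Rank y: 3, 1, 2, 4, 5
d = rank(x) − rank(y): -1, 4, 2, -1, -4; Σd² = 38
ρ = 1 − 6Σd² / [n(n²−1)] = 1 − 6×38 / (5×24) = 1 − 228/120 ≈ -0.900

-0.900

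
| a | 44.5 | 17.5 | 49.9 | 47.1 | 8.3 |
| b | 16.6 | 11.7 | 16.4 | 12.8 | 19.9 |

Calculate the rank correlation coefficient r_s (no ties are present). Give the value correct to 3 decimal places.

-0.300

Rank a: 3, 2, 5, 4, 1
Rank b: 4, 1, 3, 2, 5
d = rank(a) − rank(b): -1, 1, 2, 2, -4; Σd² = 26
ρ = 1 − 6Σd² / [n(n²−1)] = 1 − 6×26 / (5×24) = 1 − 156/120 ≈ -0.300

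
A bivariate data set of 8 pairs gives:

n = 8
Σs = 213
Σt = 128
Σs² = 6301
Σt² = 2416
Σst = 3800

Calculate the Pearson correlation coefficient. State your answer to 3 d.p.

0.814

r = (nΣst − ΣsΣt) / √[(nΣs² − (Σs)²)(nΣt² − (Σt)²)]
Numerator: 8×3800 − 213×128 = 3136
Denominator: √[(50408 − 45369)(19328 − 16384)] = √[5039 × 2944] = 3851.5991
r = 3136 / 3851.5991 ≈ 0.814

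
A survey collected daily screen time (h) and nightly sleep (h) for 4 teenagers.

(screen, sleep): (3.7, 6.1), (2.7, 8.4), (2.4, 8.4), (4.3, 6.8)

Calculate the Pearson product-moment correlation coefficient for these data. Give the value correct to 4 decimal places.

-0.8528

n = 4, Σx = 13.1, Σy = 29.7, Σx² = 45.23, Σy² = 224.57, Σxy = 94.65
nΣxy − ΣxΣy = 378.6 − 389.07 = -10.47
nΣx² − (Σx)² = 180.92 − 171.61 = 9.31; nΣy² − (Σy)² = 898.28 − 882.09 = 16.19
r = -10.47 / √(9.31 × 16.19) = -10.47 / 12.2772 ≈ -0.8528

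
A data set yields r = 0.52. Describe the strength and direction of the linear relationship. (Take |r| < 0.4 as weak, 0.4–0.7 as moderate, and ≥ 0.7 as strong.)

r = 0.52 > 0 so the relationship is positive.
|r| = 0.52, which falls in the moderate range.

moderate positive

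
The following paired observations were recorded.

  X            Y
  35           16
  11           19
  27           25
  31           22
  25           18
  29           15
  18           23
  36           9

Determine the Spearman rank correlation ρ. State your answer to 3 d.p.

-0.571

Rank X: 7, 1, 4, 6, 3, 5, 2, 8
Rank Y: 3, 5, 8, 6, 4, 2, 7, 1
d = rank(X) − rank(Y): 4, -4, -4, 0, -1, 3, -5, 7; Σd² = 132
ρ = 1 − 6Σd² / [n(n²−1)] = 1 − 6×132 / (8×63) = 1 − 792/504 ≈ -0.571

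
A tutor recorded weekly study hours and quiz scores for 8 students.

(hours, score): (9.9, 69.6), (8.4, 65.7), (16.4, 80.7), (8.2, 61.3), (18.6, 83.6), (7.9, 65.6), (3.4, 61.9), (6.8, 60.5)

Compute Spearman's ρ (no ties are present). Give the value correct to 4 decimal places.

0.8810

Rank hours: 6, 5, 7, 4, 8, 3, 1, 2
Rank score: 6, 5, 7, 2, 8, 4, 3, 1
d = rank(hours) − rank(score): 0, 0, 0, 2, 0, -1, -2, 1; Σd² = 10
ρ = 1 − 6Σd² / [n(n²−1)] = 1 − 6×10 / (8×63) = 1 − 60/504 ≈ 0.8810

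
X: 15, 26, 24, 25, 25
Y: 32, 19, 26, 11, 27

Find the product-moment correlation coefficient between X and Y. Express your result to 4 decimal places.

n = 5, ΣX = 115, ΣY = 115, ΣX² = 2727, ΣY² = 2911, ΣXY = 2548
nΣXY − ΣXΣY = 12740 − 13225 = -485
nΣX² − (ΣX)² = 13635 − 13225 = 410; nΣY² − (ΣY)² = 14555 − 13225 = 1330
r = -485 / √(410 × 1330) = -485 / 738.4443 ≈ -0.6568

-0.6568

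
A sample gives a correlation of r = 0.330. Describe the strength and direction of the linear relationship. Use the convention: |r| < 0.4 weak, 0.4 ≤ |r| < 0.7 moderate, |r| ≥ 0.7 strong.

r = 0.330 > 0 so the relationship is positive.
|r| = 0.330, which falls in the weak range.

weak positive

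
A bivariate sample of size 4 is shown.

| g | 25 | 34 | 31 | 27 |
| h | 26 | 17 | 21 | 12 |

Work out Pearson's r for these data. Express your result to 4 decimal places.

-0.2782

n = 4, Σg = 117, Σh = 76, Σg² = 3471, Σh² = 1550, Σgh = 2203
nΣgh − ΣgΣh = 8812 − 8892 = -80
nΣg² − (Σg)² = 13884 − 13689 = 195; nΣh² − (Σh)² = 6200 − 5776 = 424
r = -80 / √(195 × 424) = -80 / 287.5413 ≈ -0.2782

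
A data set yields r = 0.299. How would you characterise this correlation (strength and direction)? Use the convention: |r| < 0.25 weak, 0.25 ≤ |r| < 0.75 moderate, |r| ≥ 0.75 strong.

r = 0.299 > 0 so the relationship is positive.
|r| = 0.299, which falls in the moderate range.

moderate positive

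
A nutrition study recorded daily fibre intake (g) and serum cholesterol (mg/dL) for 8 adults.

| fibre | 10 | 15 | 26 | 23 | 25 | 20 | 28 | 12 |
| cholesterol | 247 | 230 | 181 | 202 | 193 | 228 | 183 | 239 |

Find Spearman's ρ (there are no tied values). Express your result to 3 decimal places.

-0.976

Rank fibre: 1, 3, 7, 5, 6, 4, 8, 2
Rank cholesterol: 8, 6, 1, 4, 3, 5, 2, 7
d = rank(fibre) − rank(cholesterol): -7, -3, 6, 1, 3, -1, 6, -5; Σd² = 166
ρ = 1 − 6Σd² / [n(n²−1)] = 1 − 6×166 / (8×63) = 1 − 996/504 ≈ -0.976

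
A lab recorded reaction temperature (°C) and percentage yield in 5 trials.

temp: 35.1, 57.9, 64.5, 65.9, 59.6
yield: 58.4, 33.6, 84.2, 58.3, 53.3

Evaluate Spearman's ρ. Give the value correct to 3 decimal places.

Rank temp: 1, 2, 4, 5, 3
Rank yield: 4, 1, 5, 3, 2
d = rank(temp) − rank(yield): -3, 1, -1, 2, 1; Σd² = 16
ρ = 1 − 6Σd² / [n(n²−1)] = 1 − 6×16 / (5×24) = 1 − 96/120 ≈ 0.200

0.200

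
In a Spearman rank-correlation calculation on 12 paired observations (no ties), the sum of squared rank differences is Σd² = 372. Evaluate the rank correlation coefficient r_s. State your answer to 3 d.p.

ρ = 1 − 6Σd² / [n(n²−1)] = 1 − 6×372 / (12×143)
  = 1 − 2232/1716 = 1 − 1.3007 ≈ -0.301

-0.301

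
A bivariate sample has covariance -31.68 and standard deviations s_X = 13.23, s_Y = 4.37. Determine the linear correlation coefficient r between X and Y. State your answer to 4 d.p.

-0.5480

r = Cov(X,Y) / (s_X · s_Y) = -31.68 / (13.23 × 4.37)
  = -31.68 / 57.8151 ≈ -0.5480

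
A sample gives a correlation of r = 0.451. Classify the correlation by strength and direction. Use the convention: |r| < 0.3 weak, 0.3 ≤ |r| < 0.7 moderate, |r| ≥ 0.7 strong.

r = 0.451 > 0 so the relationship is positive.
|r| = 0.451, which falls in the moderate range.

moderate positive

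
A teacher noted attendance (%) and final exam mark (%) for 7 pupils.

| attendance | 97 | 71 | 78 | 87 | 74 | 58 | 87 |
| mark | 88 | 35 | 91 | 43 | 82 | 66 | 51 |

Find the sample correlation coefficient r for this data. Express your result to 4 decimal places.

0.1347

n = 7, Σx = 552, Σy = 456, Σx² = 44512, Σy² = 32780, Σxy = 36193
nΣxy − ΣxΣy = 253351 − 251712 = 1639
nΣx² − (Σx)² = 311584 − 304704 = 6880; nΣy² − (Σy)² = 229460 − 207936 = 21524
r = 1639 / √(6880 × 21524) = 1639 / 12169.0230 ≈ 0.1347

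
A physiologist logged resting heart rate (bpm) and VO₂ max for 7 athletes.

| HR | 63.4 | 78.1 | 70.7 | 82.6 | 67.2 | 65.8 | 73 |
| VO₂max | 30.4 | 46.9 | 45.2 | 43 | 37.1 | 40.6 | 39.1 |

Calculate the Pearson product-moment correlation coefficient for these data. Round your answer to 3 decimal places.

n = 7, Σx = 500.8, Σy = 282.3, Σx² = 36114.9, Σy² = 11569.39, Σxy = 20356.59
nΣxy − ΣxΣy = 142496.13 − 141375.84 = 1120.29
nΣx² − (Σx)² = 252804.3 − 250800.64 = 2003.66; nΣy² − (Σy)² = 80985.73 − 79693.29 = 1292.44
r = 1120.29 / √(2003.66 × 1292.44) = 1120.29 / 1609.2266 ≈ 0.696

0.696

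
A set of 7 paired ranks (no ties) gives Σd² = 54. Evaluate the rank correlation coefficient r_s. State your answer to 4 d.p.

0.0357

ρ = 1 − 6Σd² / [n(n²−1)] = 1 − 6×54 / (7×48)
  = 1 − 324/336 = 1 − 0.96429 ≈ 0.0357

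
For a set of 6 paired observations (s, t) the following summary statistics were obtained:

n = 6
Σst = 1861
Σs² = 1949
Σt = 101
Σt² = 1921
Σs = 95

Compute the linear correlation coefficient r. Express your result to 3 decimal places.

r = (nΣst − ΣsΣt) / √[(nΣs² − (Σs)²)(nΣt² − (Σt)²)]
Numerator: 6×1861 − 95×101 = 1571
Denominator: √[(11694 − 9025)(11526 − 10201)] = √[2669 × 1325] = 1880.5385
r = 1571 / 1880.5385 ≈ 0.835

0.835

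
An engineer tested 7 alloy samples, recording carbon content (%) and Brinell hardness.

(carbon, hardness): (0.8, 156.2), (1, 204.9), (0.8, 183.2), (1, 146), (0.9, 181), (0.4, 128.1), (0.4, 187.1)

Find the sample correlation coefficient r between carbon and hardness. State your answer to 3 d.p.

n = 7, Σx = 5.3, Σy = 1186.5, Σx² = 4.41, Σy² = 205437.71, Σxy = 911.4
nΣxy − ΣxΣy = 6379.8 − 6288.45 = 91.35
nΣx² − (Σx)² = 30.87 − 28.09 = 2.78; nΣy² − (Σy)² = 1438063.97 − 1407782.25 = 30281.72
r = 91.35 / √(2.78 × 30281.72) = 91.35 / 290.1434 ≈ 0.315

0.315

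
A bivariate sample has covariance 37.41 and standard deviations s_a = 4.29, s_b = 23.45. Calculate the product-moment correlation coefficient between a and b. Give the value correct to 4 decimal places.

r = Cov(a,b) / (s_a · s_b) = 37.41 / (4.29 × 23.45)
  = 37.41 / 100.6005 ≈ 0.3719

0.3719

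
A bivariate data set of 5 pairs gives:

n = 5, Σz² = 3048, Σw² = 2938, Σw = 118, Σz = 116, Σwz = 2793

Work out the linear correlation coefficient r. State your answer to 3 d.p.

r = (nΣwz − ΣwΣz) / √[(nΣw² − (Σw)²)(nΣz² − (Σz)²)]
Numerator: 5×2793 − 118×116 = 277
Denominator: √[(14690 − 13924)(15240 − 13456)] = √[766 × 1784] = 1168.9927
r = 277 / 1168.9927 ≈ 0.237

0.237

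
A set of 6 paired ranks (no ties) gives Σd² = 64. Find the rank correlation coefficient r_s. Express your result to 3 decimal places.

-0.829

ρ = 1 − 6Σd² / [n(n²−1)] = 1 − 6×64 / (6×35)
  = 1 − 384/210 = 1 − 1.8286 ≈ -0.829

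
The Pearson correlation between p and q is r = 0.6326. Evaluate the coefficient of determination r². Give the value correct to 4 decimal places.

0.4002

r² = (0.6326)² = 0.4002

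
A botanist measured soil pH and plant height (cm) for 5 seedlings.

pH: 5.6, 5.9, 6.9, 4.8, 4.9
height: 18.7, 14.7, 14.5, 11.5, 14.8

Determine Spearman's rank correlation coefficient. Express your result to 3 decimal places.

0.100

Rank pH: 3, 4, 5, 1, 2
Rank height: 5, 3, 2, 1, 4
d = rank(pH) − rank(height): -2, 1, 3, 0, -2; Σd² = 18
ρ = 1 − 6Σd² / [n(n²−1)] = 1 − 6×18 / (5×24) = 1 − 108/120 ≈ 0.100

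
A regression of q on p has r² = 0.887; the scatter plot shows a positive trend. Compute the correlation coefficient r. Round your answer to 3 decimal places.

0.942

|r| = √0.887 = 0.942
The association is positive, so r = 0.942.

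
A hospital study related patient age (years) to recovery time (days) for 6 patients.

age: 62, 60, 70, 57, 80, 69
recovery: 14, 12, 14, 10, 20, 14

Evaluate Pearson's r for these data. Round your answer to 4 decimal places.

0.9384

n = 6, Σx = 398, Σy = 84, Σx² = 26754, Σy² = 1232, Σxy = 5704
nΣxy − ΣxΣy = 34224 − 33432 = 792
nΣx² − (Σx)² = 160524 − 158404 = 2120; nΣy² − (Σy)² = 7392 − 7056 = 336
r = 792 / √(2120 × 336) = 792 / 843.9905 ≈ 0.9384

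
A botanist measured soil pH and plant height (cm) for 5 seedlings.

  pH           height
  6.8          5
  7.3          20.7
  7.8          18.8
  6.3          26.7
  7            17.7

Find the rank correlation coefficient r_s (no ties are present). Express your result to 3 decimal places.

Rank pH: 2, 4, 5, 1, 3
Rank height: 1, 4, 3, 5, 2
d = rank(pH) − rank(height): 1, 0, 2, -4, 1; Σd² = 22
ρ = 1 − 6Σd² / [n(n²−1)] = 1 − 6×22 / (5×24) = 1 − 132/120 ≈ -0.100

-0.100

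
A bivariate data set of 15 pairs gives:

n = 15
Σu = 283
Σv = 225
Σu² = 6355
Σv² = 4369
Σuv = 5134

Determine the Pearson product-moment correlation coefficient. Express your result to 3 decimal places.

r = (nΣuv − ΣuΣv) / √[(nΣu² − (Σu)²)(nΣv² − (Σv)²)]
Numerator: 15×5134 − 283×225 = 13335
Denominator: √[(95325 − 80089)(65535 − 50625)] = √[15236 × 14910] = 15072.1186
r = 13335 / 15072.1186 ≈ 0.885

0.885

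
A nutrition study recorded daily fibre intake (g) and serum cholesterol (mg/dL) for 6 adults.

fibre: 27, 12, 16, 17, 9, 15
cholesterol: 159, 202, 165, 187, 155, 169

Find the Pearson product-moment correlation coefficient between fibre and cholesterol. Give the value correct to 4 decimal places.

-0.2271

n = 6, Σx = 96, Σy = 1037, Σx² = 1724, Σy² = 180865, Σxy = 16466
nΣxy − ΣxΣy = 98796 − 99552 = -756
nΣx² − (Σx)² = 10344 − 9216 = 1128; nΣy² − (Σy)² = 1085190 − 1075369 = 9821
r = -756 / √(1128 × 9821) = -756 / 3328.3762 ≈ -0.2271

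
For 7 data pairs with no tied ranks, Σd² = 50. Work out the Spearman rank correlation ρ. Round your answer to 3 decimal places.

ρ = 1 − 6Σd² / [n(n²−1)] = 1 − 6×50 / (7×48)
  = 1 − 300/336 = 1 − 0.8929 ≈ 0.107

0.107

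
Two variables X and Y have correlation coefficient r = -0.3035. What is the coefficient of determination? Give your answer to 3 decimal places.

0.092

r² = (-0.3035)² = 0.092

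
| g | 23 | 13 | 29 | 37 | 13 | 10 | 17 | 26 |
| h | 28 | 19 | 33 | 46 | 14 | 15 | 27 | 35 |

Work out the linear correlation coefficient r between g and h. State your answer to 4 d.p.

n = 8, Σg = 168, Σh = 217, Σg² = 4142, Σh² = 6725, Σgh = 5251
nΣgh − ΣgΣh = 42008 − 36456 = 5552
nΣg² − (Σg)² = 33136 − 28224 = 4912; nΣh² − (Σh)² = 53800 − 47089 = 6711
r = 5552 / √(4912 × 6711) = 5552 / 5741.4660 ≈ 0.9670

0.9670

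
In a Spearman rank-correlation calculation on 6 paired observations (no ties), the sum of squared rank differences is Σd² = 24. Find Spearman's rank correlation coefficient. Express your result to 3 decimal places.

ρ = 1 − 6Σd² / [n(n²−1)] = 1 − 6×24 / (6×35)
  = 1 − 144/210 = 1 − 0.6857 ≈ 0.314

0.314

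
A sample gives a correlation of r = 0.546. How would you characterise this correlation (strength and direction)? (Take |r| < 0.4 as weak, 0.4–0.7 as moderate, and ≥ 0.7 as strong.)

moderate positive

r = 0.546 > 0 so the relationship is positive.
|r| = 0.546, which falls in the moderate range.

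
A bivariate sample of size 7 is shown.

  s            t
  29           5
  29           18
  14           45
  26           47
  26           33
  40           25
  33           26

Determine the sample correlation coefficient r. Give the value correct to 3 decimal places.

n = 7, Σs = 197, Σt = 199, Σs² = 5919, Σt² = 6973, Σst = 5235
nΣst − ΣsΣt = 36645 − 39203 = -2558
nΣs² − (Σs)² = 41433 − 38809 = 2624; nΣt² − (Σt)² = 48811 − 39601 = 9210
r = -2558 / √(2624 × 9210) = -2558 / 4915.9984 ≈ -0.520

-0.520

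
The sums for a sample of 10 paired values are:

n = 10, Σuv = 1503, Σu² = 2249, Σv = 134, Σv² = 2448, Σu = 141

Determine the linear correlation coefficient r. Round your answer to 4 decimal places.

r = (nΣuv − ΣuΣv) / √[(nΣu² − (Σu)²)(nΣv² − (Σv)²)]
Numerator: 10×1503 − 141×134 = -3864
Denominator: √[(22490 − 19881)(24480 − 17956)] = √[2609 × 6524] = 4125.6655
r = -3864 / 4125.6655 ≈ -0.9366

-0.9366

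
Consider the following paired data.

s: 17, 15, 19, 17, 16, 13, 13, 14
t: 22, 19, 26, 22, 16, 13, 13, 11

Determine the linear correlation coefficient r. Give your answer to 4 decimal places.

0.9262

n = 8, Σs = 124, Σt = 142, Σs² = 1954, Σt² = 2720, Σst = 2275
nΣst − ΣsΣt = 18200 − 17608 = 592
nΣs² − (Σs)² = 15632 − 15376 = 256; nΣt² − (Σt)² = 21760 − 20164 = 1596
r = 592 / √(256 × 1596) = 592 / 639.1995 ≈ 0.9262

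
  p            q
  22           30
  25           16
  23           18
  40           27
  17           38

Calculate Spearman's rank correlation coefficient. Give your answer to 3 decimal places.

-0.700

Rank p: 2, 4, 3, 5, 1
Rank q: 4, 1, 2, 3, 5
d = rank(p) − rank(q): -2, 3, 1, 2, -4; Σd² = 34
ρ = 1 − 6Σd² / [n(n²−1)] = 1 − 6×34 / (5×24) = 1 − 204/120 ≈ -0.700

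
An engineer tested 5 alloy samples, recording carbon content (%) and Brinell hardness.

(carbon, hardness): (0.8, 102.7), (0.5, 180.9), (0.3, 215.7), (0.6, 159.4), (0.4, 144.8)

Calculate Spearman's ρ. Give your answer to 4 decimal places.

Rank carbon: 5, 3, 1, 4, 2
Rank hardness: 1, 4, 5, 3, 2
d = rank(carbon) − rank(hardness): 4, -1, -4, 1, 0; Σd² = 34
ρ = 1 − 6Σd² / [n(n²−1)] = 1 − 6×34 / (5×24) = 1 − 204/120 ≈ -0.7000

-0.7000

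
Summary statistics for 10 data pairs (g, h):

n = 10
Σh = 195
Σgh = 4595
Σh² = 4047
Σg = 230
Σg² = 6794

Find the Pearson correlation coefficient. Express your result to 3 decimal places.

0.181

r = (nΣgh − ΣgΣh) / √[(nΣg² − (Σg)²)(nΣh² − (Σh)²)]
Numerator: 10×4595 − 230×195 = 1100
Denominator: √[(67940 − 52900)(40470 − 38025)] = √[15040 × 2445] = 6064.0580
r = 1100 / 6064.0580 ≈ 0.181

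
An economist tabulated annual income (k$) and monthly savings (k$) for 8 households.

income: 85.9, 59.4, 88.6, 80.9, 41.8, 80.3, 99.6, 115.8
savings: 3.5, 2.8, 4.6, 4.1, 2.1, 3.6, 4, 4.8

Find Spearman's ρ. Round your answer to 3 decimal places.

Rank income: 5, 2, 6, 4, 1, 3, 7, 8
Rank savings: 3, 2, 7, 6, 1, 4, 5, 8
d = rank(income) − rank(savings): 2, 0, -1, -2, 0, -1, 2, 0; Σd² = 14
ρ = 1 − 6Σd² / [n(n²−1)] = 1 − 6×14 / (8×63) = 1 − 84/504 ≈ 0.833

0.833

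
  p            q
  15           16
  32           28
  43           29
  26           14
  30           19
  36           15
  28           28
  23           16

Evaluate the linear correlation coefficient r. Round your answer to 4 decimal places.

n = 8, Σp = 233, Σq = 165, Σp² = 7283, Σq² = 3703, Σpq = 5009
nΣpq − ΣpΣq = 40072 − 38445 = 1627
nΣp² − (Σp)² = 58264 − 54289 = 3975; nΣq² − (Σq)² = 29624 − 27225 = 2399
r = 1627 / √(3975 × 2399) = 1627 / 3088.0455 ≈ 0.5269

0.5269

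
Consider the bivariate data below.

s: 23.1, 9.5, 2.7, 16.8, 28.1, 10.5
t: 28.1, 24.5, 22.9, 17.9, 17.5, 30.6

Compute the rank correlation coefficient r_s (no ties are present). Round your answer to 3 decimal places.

Rank s: 5, 2, 1, 4, 6, 3
Rank t: 5, 4, 3, 2, 1, 6
d = rank(s) − rank(t): 0, -2, -2, 2, 5, -3; Σd² = 46
ρ = 1 − 6Σd² / [n(n²−1)] = 1 − 6×46 / (6×35) = 1 − 276/210 ≈ -0.314

-0.314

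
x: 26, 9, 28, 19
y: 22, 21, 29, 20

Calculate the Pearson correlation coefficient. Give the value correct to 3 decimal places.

0.637

n = 4, Σx = 82, Σy = 92, Σx² = 1902, Σy² = 2166, Σxy = 1953
nΣxy − ΣxΣy = 7812 − 7544 = 268
nΣx² − (Σx)² = 7608 − 6724 = 884; nΣy² − (Σy)² = 8664 − 8464 = 200
r = 268 / √(884 × 200) = 268 / 420.4759 ≈ 0.637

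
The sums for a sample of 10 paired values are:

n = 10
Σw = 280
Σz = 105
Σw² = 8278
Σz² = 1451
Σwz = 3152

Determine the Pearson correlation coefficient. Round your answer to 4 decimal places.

r = (nΣwz − ΣwΣz) / √[(nΣw² − (Σw)²)(nΣz² − (Σz)²)]
Numerator: 10×3152 − 280×105 = 2120
Denominator: √[(82780 − 78400)(14510 − 11025)] = √[4380 × 3485] = 3906.9553
r = 2120 / 3906.9553 ≈ 0.5426

0.5426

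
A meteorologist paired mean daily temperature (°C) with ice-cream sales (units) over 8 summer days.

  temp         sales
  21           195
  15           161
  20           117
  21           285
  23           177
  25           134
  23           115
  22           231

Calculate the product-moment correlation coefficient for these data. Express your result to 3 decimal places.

n = 8, Σx = 170, Σy = 1415, Σx² = 3674, Σy² = 274731, Σxy = 29983
nΣxy − ΣxΣy = 239864 − 240550 = -686
nΣx² − (Σx)² = 29392 − 28900 = 492; nΣy² − (Σy)² = 2197848 − 2002225 = 195623
r = -686 / √(492 × 195623) = -686 / 9810.5309 ≈ -0.070

-0.070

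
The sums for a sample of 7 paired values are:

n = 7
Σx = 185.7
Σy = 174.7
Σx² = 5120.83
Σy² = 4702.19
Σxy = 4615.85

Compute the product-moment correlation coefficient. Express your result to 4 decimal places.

-0.0725

r = (nΣxy − ΣxΣy) / √[(nΣx² − (Σx)²)(nΣy² − (Σy)²)]
Numerator: 7×4615.85 − 185.7×174.7 = -130.84
Denominator: √[(35845.81 − 34484.49)(32915.33 − 30520.09)] = √[1361.32 × 2395.24] = 1805.7376
r = -130.84 / 1805.7376 ≈ -0.0725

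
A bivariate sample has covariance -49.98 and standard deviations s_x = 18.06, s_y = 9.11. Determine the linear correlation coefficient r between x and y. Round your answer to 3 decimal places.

r = Cov(x,y) / (s_x · s_y) = -49.98 / (18.06 × 9.11)
  = -49.98 / 164.5266 ≈ -0.304

-0.304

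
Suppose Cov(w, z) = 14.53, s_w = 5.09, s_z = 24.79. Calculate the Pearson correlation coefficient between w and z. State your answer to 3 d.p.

r = Cov(w,z) / (s_w · s_z) = 14.53 / (5.09 × 24.79)
  = 14.53 / 126.1811 ≈ 0.115

0.115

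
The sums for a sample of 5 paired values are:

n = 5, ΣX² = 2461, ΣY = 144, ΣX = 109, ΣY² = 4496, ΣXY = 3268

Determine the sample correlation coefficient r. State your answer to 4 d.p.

r = (nΣXY − ΣXΣY) / √[(nΣX² − (ΣX)²)(nΣY² − (ΣY)²)]
Numerator: 5×3268 − 109×144 = 644
Denominator: √[(12305 − 11881)(22480 − 20736)] = √[424 × 1744] = 859.9163
r = 644 / 859.9163 ≈ 0.7489

0.7489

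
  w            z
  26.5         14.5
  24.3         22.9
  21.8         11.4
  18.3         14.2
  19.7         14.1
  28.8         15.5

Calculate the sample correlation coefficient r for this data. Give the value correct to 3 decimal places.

n = 6, Σw = 139.4, Σz = 92.6, Σw² = 3320.4, Σz² = 1505.32, Σwz = 2173.27
nΣwz − ΣwΣz = 13039.62 − 12908.44 = 131.18
nΣw² − (Σw)² = 19922.4 − 19432.36 = 490.04; nΣz² − (Σz)² = 9031.92 − 8574.76 = 457.16
r = 131.18 / √(490.04 × 457.16) = 131.18 / 473.3146 ≈ 0.277

0.277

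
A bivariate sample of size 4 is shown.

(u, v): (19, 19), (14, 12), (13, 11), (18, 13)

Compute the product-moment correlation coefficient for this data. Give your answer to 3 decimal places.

0.819

n = 4, Σu = 64, Σv = 55, Σu² = 1050, Σv² = 795, Σuv = 906
nΣuv − ΣuΣv = 3624 − 3520 = 104
nΣu² − (Σu)² = 4200 − 4096 = 104; nΣv² − (Σv)² = 3180 − 3025 = 155
r = 104 / √(104 × 155) = 104 / 126.9646 ≈ 0.819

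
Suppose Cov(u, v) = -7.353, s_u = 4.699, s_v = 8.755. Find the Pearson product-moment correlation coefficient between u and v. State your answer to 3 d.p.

r = Cov(u,v) / (s_u · s_v) = -7.353 / (4.699 × 8.755)
  = -7.353 / 41.1397 ≈ -0.179

-0.179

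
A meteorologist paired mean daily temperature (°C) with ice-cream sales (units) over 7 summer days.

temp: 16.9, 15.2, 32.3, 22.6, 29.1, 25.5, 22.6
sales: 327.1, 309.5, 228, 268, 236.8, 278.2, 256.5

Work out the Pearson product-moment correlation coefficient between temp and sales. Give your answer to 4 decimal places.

-0.9176

n = 7, Σx = 164.2, Σy = 1904.1, Σx² = 4078.52, Σy² = 525854.39, Σxy = 43435.47
nΣxy − ΣxΣy = 304048.29 − 312653.22 = -8604.93
nΣx² − (Σx)² = 28549.64 − 26961.64 = 1588; nΣy² − (Σy)² = 3680980.73 − 3625596.81 = 55383.92
r = -8604.93 / √(1588 × 55383.92) = -8604.93 / 9378.1483 ≈ -0.9176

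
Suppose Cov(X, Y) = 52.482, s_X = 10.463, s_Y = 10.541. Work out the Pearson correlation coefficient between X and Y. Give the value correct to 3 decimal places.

r = Cov(X,Y) / (s_X · s_Y) = 52.482 / (10.463 × 10.541)
  = 52.482 / 110.2905 ≈ 0.476

0.476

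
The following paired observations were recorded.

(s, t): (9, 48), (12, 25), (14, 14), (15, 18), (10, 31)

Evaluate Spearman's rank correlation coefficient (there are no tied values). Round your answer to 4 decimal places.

Rank s: 1, 3, 4, 5, 2
Rank t: 5, 3, 1, 2, 4
d = rank(s) − rank(t): -4, 0, 3, 3, -2; Σd² = 38
ρ = 1 − 6Σd² / [n(n²−1)] = 1 − 6×38 / (5×24) = 1 − 228/120 ≈ -0.9000

-0.9000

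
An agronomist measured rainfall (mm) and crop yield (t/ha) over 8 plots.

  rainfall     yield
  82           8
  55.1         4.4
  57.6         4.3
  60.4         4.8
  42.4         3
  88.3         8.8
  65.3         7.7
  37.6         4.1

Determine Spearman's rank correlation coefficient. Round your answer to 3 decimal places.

0.952

Rank rainfall: 7, 3, 4, 5, 2, 8, 6, 1
Rank yield: 7, 4, 3, 5, 1, 8, 6, 2
d = rank(rainfall) − rank(yield): 0, -1, 1, 0, 1, 0, 0, -1; Σd² = 4
ρ = 1 − 6Σd² / [n(n²−1)] = 1 − 6×4 / (8×63) = 1 − 24/504 ≈ 0.952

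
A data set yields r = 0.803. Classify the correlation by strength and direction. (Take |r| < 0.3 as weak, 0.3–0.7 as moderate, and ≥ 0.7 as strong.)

r = 0.803 > 0 so the relationship is positive.
|r| = 0.803, which falls in the strong range.

strong positive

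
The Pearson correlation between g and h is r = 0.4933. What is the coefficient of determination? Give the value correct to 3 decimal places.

0.243

r² = (0.4933)² = 0.243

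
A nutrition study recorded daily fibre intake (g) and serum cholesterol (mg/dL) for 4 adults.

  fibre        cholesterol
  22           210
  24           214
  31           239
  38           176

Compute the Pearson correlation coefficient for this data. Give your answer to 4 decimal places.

-0.4746

n = 4, Σx = 115, Σy = 839, Σx² = 3465, Σy² = 177993, Σxy = 23853
nΣxy − ΣxΣy = 95412 − 96485 = -1073
nΣx² − (Σx)² = 13860 − 13225 = 635; nΣy² − (Σy)² = 711972 − 703921 = 8051
r = -1073 / √(635 × 8051) = -1073 / 2261.0584 ≈ -0.4746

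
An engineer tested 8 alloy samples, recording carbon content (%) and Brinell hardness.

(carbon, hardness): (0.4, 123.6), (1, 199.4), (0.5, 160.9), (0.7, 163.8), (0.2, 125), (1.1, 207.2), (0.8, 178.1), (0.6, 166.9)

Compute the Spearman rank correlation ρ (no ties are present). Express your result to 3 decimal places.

Rank carbon: 2, 7, 3, 5, 1, 8, 6, 4
Rank hardness: 1, 7, 3, 4, 2, 8, 6, 5
d = rank(carbon) − rank(hardness): 1, 0, 0, 1, -1, 0, 0, -1; Σd² = 4
ρ = 1 − 6Σd² / [n(n²−1)] = 1 − 6×4 / (8×63) = 1 − 24/504 ≈ 0.952

0.952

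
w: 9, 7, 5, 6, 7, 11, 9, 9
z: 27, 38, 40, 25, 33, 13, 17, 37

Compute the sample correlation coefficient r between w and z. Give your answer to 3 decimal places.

-0.672

n = 8, Σw = 63, Σz = 230, Σw² = 523, Σz² = 7314, Σwz = 1719
nΣwz − ΣwΣz = 13752 − 14490 = -738
nΣw² − (Σw)² = 4184 − 3969 = 215; nΣz² − (Σz)² = 58512 − 52900 = 5612
r = -738 / √(215 × 5612) = -738 / 1098.4444 ≈ -0.672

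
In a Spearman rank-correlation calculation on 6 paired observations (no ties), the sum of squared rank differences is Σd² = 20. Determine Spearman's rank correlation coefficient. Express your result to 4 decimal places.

ρ = 1 − 6Σd² / [n(n²−1)] = 1 − 6×20 / (6×35)
  = 1 − 120/210 = 1 − 0.57143 ≈ 0.4286

0.4286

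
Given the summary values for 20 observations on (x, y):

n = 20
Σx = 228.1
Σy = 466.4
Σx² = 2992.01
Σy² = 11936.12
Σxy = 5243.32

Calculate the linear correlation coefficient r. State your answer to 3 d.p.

r = (nΣxy − ΣxΣy) / √[(nΣx² − (Σx)²)(nΣy² − (Σy)²)]
Numerator: 20×5243.32 − 228.1×466.4 = -1519.44
Denominator: √[(59840.2 − 52029.61)(238722.4 − 217528.96)] = √[7810.59 × 21193.44] = 12865.9734
r = -1519.44 / 12865.9734 ≈ -0.118

-0.118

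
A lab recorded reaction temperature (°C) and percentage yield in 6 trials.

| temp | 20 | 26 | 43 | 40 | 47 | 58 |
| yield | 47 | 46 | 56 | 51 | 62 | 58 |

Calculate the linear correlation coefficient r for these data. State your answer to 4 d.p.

0.8593

n = 6, Σx = 234, Σy = 320, Σx² = 10098, Σy² = 17270, Σxy = 12862
nΣxy − ΣxΣy = 77172 − 74880 = 2292
nΣx² − (Σx)² = 60588 − 54756 = 5832; nΣy² − (Σy)² = 103620 − 102400 = 1220
r = 2292 / √(5832 × 1220) = 2292 / 2667.4032 ≈ 0.8593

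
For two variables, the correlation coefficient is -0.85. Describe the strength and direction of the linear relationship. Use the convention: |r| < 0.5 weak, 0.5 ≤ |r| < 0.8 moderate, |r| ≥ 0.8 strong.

r = -0.85 < 0 so the relationship is negative.
|r| = 0.85, which falls in the strong range.

strong negative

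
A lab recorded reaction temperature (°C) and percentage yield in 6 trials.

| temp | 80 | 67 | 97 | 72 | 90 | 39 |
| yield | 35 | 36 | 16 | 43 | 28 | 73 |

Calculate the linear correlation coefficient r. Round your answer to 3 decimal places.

-0.968

n = 6, Σx = 445, Σy = 231, Σx² = 35103, Σy² = 10739, Σxy = 15227
nΣxy − ΣxΣy = 91362 − 102795 = -11433
nΣx² − (Σx)² = 210618 − 198025 = 12593; nΣy² − (Σy)² = 64434 − 53361 = 11073
r = -11433 / √(12593 × 11073) = -11433 / 11808.5685 ≈ -0.968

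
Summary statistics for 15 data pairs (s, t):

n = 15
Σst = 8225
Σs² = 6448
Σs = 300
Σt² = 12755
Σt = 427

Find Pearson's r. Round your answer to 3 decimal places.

-0.608

r = (nΣst − ΣsΣt) / √[(nΣs² − (Σs)²)(nΣt² − (Σt)²)]
Numerator: 15×8225 − 300×427 = -4725
Denominator: √[(96720 − 90000)(191325 − 182329)] = √[6720 × 8996] = 7775.1604
r = -4725 / 7775.1604 ≈ -0.608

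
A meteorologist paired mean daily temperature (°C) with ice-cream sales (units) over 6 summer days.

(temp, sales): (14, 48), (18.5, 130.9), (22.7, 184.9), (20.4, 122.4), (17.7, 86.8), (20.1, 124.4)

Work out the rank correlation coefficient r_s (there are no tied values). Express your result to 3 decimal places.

0.771

Rank temp: 1, 3, 6, 5, 2, 4
Rank sales: 1, 5, 6, 3, 2, 4
d = rank(temp) − rank(sales): 0, -2, 0, 2, 0, 0; Σd² = 8
ρ = 1 − 6Σd² / [n(n²−1)] = 1 − 6×8 / (6×35) = 1 − 48/210 ≈ 0.771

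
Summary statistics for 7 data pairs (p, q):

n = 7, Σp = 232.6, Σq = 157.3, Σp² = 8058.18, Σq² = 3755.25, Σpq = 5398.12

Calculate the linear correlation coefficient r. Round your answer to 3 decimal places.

r = (nΣpq − ΣpΣq) / √[(nΣp² − (Σp)²)(nΣq² − (Σq)²)]
Numerator: 7×5398.12 − 232.6×157.3 = 1198.86
Denominator: √[(56407.26 − 54102.76)(26286.75 − 24743.29)] = √[2304.5 × 1543.46] = 1885.9755
r = 1198.86 / 1885.9755 ≈ 0.636

0.636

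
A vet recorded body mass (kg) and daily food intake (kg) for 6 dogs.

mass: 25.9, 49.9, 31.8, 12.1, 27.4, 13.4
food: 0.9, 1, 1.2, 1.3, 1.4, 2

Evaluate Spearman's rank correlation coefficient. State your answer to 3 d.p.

Rank mass: 3, 6, 5, 1, 4, 2
Rank food: 1, 2, 3, 4, 5, 6
d = rank(mass) − rank(food): 2, 4, 2, -3, -1, -4; Σd² = 50
ρ = 1 − 6Σd² / [n(n²−1)] = 1 − 6×50 / (6×35) = 1 − 300/210 ≈ -0.429

-0.429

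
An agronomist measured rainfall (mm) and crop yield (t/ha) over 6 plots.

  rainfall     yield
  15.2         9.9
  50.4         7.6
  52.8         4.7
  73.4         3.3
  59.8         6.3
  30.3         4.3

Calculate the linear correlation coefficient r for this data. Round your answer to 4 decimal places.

-0.6464

n = 6, Σx = 281.9, Σy = 36.1, Σx² = 15440.73, Σy² = 246.93, Σxy = 1530.93
nΣxy − ΣxΣy = 9185.58 − 10176.59 = -991.01
nΣx² − (Σx)² = 92644.38 − 79467.61 = 13176.77; nΣy² − (Σy)² = 1481.58 − 1303.21 = 178.37
r = -991.01 / √(13176.77 × 178.37) = -991.01 / 1533.0820 ≈ -0.6464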